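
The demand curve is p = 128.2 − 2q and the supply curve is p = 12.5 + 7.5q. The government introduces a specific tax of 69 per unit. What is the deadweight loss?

Competitive equilibrium: 128.2 − 2q = 12.5 + 7.5q → q* = 12.1789, p* = 103.8421.
With the tax, the buyer price exceeds the seller price by 69: (128.2 − 2q) − (12.5 + 7.5q) = 69 → q' = 4.9158.
Δq = 12.1789 − 4.9158 = 7.2631; the wedge equals the tax, 69.
DWL = ½ × 7.2631 × 69 = 250.58.

250.58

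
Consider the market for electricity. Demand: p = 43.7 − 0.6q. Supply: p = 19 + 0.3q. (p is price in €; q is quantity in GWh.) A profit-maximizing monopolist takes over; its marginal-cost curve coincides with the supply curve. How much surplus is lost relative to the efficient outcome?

€54.23

Competitive equilibrium: 43.7 − 0.6q = 19 + 0.3q → q* = 27.4444, p* = 27.2333.
Marginal revenue: MR = 43.7 − 1.2q. Set MR = MC: 43.7 − 1.2q = 19 + 0.3q → q_m = 16.4667.
Price p_m = 43.7 − 0.6·16.4667 = 33.82; MC(q_m) = 19 + 0.3·16.4667 = 23.94.
Competitive q* = 27.4444, so Δq = 10.9777; wedge = 33.82 − 23.94 = 9.88.
The triangle = ½ × 10.9777 × 9.88 = €54.23.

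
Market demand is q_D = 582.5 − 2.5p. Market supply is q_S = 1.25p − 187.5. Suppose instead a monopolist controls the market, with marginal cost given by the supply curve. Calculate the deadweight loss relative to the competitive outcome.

In inverse form: demand p = 233 − 0.4q, supply p = 150 + 0.8q.
Competitive equilibrium: 233 − 0.4q = 150 + 0.8q → q* = 69.1667, p* = 205.3333.
Marginal revenue: MR = 233 − 0.8q. Set MR = MC: 233 − 0.8q = 150 + 0.8q → q_m = 51.875.
Price p_m = 233 − 0.4·51.875 = 212.25; MC(q_m) = 150 + 0.8·51.875 = 191.5.
Competitive q* = 69.1667, so Δq = 17.2917; wedge = 212.25 − 191.5 = 20.75.
The triangle = ½ × 17.2917 × 20.75 = 179.40.

179.40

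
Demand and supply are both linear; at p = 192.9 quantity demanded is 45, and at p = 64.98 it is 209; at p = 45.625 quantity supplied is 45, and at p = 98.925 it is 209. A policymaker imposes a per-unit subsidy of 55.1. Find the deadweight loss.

Demand slope = (64.98 − 192.9)/(209 − 45) = −0.78, so p = 228 − 0.78q.
Supply slope = (98.925 − 45.625)/(209 − 45) = 0.325, so p = 31 + 0.325q.
Competitive equilibrium: 228 − 0.78q = 31 + 0.325q → q* = 178.2805, p* = 88.9412.
The subsidy lowers effective supply by 55.1: p = 0.325q − 24.1.
New quantity: 228 − 0.78q = 0.325q − 24.1 → q' = 228.1448.
Overproduction Δq = 228.1448 − 178.2805 = 49.8643; wedge = subsidy = 55.1.
The triangle = ½ × 49.8643 × 55.1 = 1373.76.

1373.76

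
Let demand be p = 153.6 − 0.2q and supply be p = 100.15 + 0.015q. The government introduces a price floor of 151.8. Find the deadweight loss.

6171.62

Competitive equilibrium: 153.6 − 0.2q = 100.15 + 0.015q → q* = 248.6047, p* = 103.8791.
At the floor p = 151.8, quantity demanded = (153.6 − 151.8)/0.2 = 9.
Sellers' marginal cost at q' = 9: 100.15 + 0.015·9 = 100.285.
Δq = 248.6047 − 9 = 239.6047; wedge = 151.8 − 100.285 = 51.515.
Deadweight loss = ½ × 239.6047 × 51.515 = 6171.62.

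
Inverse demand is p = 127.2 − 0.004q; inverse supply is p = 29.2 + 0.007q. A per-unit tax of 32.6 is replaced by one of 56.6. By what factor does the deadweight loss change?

3.014

Competitive equilibrium: 127.2 − 0.004q = 29.2 + 0.007q → q* = 8909.0909, p* = 91.5636.
For a per-unit tax t: Δq = t/0.011, so DWL = ½·t·(t/0.011) = t²/0.022.
At t = 32.6: DWL = 48307.273. At t = 56.6: DWL = 145616.364.
Ratio = (56.6/32.6)² = 3.014.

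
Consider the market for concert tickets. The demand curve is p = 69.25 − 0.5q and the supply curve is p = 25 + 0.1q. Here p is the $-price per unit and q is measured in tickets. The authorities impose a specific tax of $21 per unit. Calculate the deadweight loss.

Competitive equilibrium: 69.25 − 0.5q = 25 + 0.1q → q* = 73.75, p* = 32.375.
With the tax, the buyer price exceeds the seller price by 21: (69.25 − 0.5q) − (25 + 0.1q) = 21 → q' = 38.75.
Δq = 73.75 − 38.75 = 35; the wedge equals the tax, 21.
The triangle = ½ × 35 × 21 = $367.50.

$367.50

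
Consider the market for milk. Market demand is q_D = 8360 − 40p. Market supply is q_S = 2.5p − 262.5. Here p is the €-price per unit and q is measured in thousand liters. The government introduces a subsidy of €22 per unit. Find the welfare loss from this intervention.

€569.41 thousand

In inverse form: demand p = 209 − 0.025q, supply p = 105 + 0.4q.
Competitive equilibrium: 209 − 0.025q = 105 + 0.4q → q* = 244.7059, p* = 202.8824.
The subsidy lowers effective supply by 22: p = 83 + 0.4q.
New quantity: 209 − 0.025q = 83 + 0.4q → q' = 296.4706.
Overproduction Δq = 296.4706 − 244.7059 = 51.7647; wedge = subsidy = 22.
DWL = ½ × 51.7647 × 22 = €569.41 thousand.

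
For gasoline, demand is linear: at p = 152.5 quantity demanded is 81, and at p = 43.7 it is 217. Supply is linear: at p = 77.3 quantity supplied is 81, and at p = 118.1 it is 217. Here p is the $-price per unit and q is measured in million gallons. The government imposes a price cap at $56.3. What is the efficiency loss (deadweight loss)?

$10529.47 million

Demand slope = (43.7 − 152.5)/(217 − 81) = −0.8, so p = 217.3 − 0.8q.
Supply slope = (118.1 − 77.3)/(217 − 81) = 0.3, so p = 53 + 0.3q.
Competitive equilibrium: 217.3 − 0.8q = 53 + 0.3q → q* = 149.3636, p* = 97.8091.
At the ceiling p = 56.3, quantity supplied = (56.3 − 53)/0.3 = 11.
Willingness to pay at q' = 11: 217.3 − 0.8·11 = 208.5.
Δq = 149.3636 − 11 = 138.3636; wedge = 208.5 − 56.3 = 152.2.
Welfare loss = ½ × 138.3636 × 152.2 = $10529.47 million.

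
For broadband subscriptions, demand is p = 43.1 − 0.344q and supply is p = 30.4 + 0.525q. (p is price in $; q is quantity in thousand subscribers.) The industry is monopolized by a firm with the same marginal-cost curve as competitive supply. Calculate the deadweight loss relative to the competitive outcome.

Competitive equilibrium: 43.1 − 0.344q = 30.4 + 0.525q → q* = 14.6145, p* = 38.0726.
Marginal revenue: MR = 43.1 − 0.688q. Set MR = MC: 43.1 − 0.688q = 30.4 + 0.525q → q_m = 10.4699.
Price p_m = 43.1 − 0.344·10.4699 = 39.4984; MC(q_m) = 30.4 + 0.525·10.4699 = 35.8967.
Competitive q* = 14.6145, so Δq = 4.1446; wedge = 39.4984 − 35.8967 = 3.6017.
DWL = ½ × 4.1446 × 3.6017 = $7.46 thousand.

$7.46 thousand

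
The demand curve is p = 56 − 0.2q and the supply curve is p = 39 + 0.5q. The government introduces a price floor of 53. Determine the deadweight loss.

Competitive equilibrium: 56 − 0.2q = 39 + 0.5q → q* = 24.2857, p* = 51.1429.
At the floor p = 53, quantity demanded = (56 − 53)/0.2 = 15.
Sellers' marginal cost at q' = 15: 39 + 0.5·15 = 46.5.
Δq = 24.2857 − 15 = 9.2857; wedge = 53 − 46.5 = 6.5.
Welfare loss = ½ × 9.2857 × 6.5 = 30.18.

30.18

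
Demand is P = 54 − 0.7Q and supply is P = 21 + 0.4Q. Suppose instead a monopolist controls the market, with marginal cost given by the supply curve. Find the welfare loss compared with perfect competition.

Competitive equilibrium: 54 − 0.7Q = 21 + 0.4Q → Q* = 30, P* = 33.
Marginal revenue: MR = 54 − 1.4Q. Set MR = MC: 54 − 1.4Q = 21 + 0.4Q → Q_m = 18.3333.
Price P_m = 54 − 0.7·18.3333 = 41.1667; MC(Q_m) = 21 + 0.4·18.3333 = 28.3333.
Competitive Q* = 30, so ΔQ = 11.6667; wedge = 41.1667 − 28.3333 = 12.8334.
The triangle = ½ × 11.6667 × 12.8334 = 74.86.

74.86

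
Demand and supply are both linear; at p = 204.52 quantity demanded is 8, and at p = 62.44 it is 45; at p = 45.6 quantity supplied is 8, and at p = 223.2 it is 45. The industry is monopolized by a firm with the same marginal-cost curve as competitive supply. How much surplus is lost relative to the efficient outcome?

284.91

Demand slope = (62.44 − 204.52)/(45 − 8) = −3.84, so p = 235.24 − 3.84q.
Supply slope = (223.2 − 45.6)/(45 − 8) = 4.8, so p = 7.2 + 4.8q.
Competitive equilibrium: 235.24 − 3.84q = 7.2 + 4.8q → q* = 26.3935, p* = 133.8889.
Marginal revenue: MR = 235.24 − 7.68q. Set MR = MC: 235.24 − 7.68q = 7.2 + 4.8q → q_m = 18.2724.
Price p_m = 235.24 − 3.84·18.2724 = 165.074; MC(q_m) = 7.2 + 4.8·18.2724 = 94.9075.
Competitive q* = 26.3935, so Δq = 8.1211; wedge = 165.074 − 94.9075 = 70.1665.
Welfare loss = ½ × 8.1211 × 70.1665 = 284.91.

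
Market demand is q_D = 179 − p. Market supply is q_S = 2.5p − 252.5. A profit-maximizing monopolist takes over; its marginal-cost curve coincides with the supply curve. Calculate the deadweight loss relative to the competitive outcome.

377.23

In inverse form: demand p = 179 − q, supply p = 101 + 0.4q.
Competitive equilibrium: 179 − q = 101 + 0.4q → q* = 55.7143, p* = 123.2857.
Marginal revenue: MR = 179 − 2q. Set MR = MC: 179 − 2q = 101 + 0.4q → q_m = 32.5.
Price p_m = 179 − 1·32.5 = 146.5; MC(q_m) = 101 + 0.4·32.5 = 114.
Competitive q* = 55.7143, so Δq = 23.2143; wedge = 146.5 − 114 = 32.5.
DWL = ½ × 23.2143 × 32.5 = 377.23.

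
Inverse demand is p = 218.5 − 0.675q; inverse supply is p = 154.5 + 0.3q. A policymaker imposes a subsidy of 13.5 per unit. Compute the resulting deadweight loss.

93.46

Competitive equilibrium: 218.5 − 0.675q = 154.5 + 0.3q → q* = 65.641, p* = 174.1923.
The subsidy lowers effective supply by 13.5: p = 141 + 0.3q.
New quantity: 218.5 − 0.675q = 141 + 0.3q → q' = 79.4872.
Overproduction Δq = 79.4872 − 65.641 = 13.8462; wedge = subsidy = 13.5.
Deadweight loss = ½ × 13.8462 × 13.5 = 93.46.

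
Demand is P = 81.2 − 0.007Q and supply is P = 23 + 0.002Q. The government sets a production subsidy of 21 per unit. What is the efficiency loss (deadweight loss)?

Competitive equilibrium: 81.2 − 0.007Q = 23 + 0.002Q → Q* = 6466.6667, P* = 35.9333.
The subsidy lowers effective supply by 21: P = 2 + 0.002Q.
New quantity: 81.2 − 0.007Q = 2 + 0.002Q → Q' = 8800.
Overproduction ΔQ = 8800 − 6466.6667 = 2333.3333; wedge = subsidy = 21.
The triangle = ½ × 2333.3333 × 21 = 24500.

24500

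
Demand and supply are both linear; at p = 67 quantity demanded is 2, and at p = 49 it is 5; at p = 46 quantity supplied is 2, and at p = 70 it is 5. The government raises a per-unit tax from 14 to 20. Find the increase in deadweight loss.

Demand slope = (49 − 67)/(5 − 2) = −6, so p = 79 − 6q.
Supply slope = (70 − 46)/(5 − 2) = 8, so p = 30 + 8q.
Competitive equilibrium: 79 − 6q = 30 + 8q → q* = 3.5, p* = 58.
For a per-unit tax t: Δq = t/14, so DWL = ½·t·(t/14) = t²/28.
At t = 14: DWL = 7. At t = 20: DWL = 14.286.
Increase = 14.286 − 7 = 7.29.

7.29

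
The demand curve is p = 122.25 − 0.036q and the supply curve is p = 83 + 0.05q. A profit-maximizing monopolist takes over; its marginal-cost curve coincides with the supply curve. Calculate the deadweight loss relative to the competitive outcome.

Competitive equilibrium: 122.25 − 0.036q = 83 + 0.05q → q* = 456.395349, p* = 105.819767.
Marginal revenue: MR = 122.25 − 0.072q. Set MR = MC: 122.25 − 0.072q = 83 + 0.05q → q_m = 321.721311.
Price p_m = 122.25 − 0.036·321.721311 = 110.668033; MC(q_m) = 83 + 0.05·321.721311 = 99.086066.
Competitive q* = 456.395349, so Δq = 134.674038; wedge = 110.668033 − 99.086066 = 11.581967.
DWL = ½ × 134.674038 × 11.581967 = 779.90.

779.90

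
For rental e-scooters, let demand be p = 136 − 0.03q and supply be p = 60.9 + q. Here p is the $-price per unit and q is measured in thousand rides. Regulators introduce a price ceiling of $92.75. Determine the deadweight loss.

$868.36 thousand

Competitive equilibrium: 136 − 0.03q = 60.9 + q → q* = 72.9126, p* = 133.8126.
At the ceiling p = 92.75, quantity supplied = (92.75 − 60.9)/1 = 31.85.
Willingness to pay at q' = 31.85: 136 − 0.03·31.85 = 135.0445.
Δq = 72.9126 − 31.85 = 41.0626; wedge = 135.0445 − 92.75 = 42.2945.
DWL = ½ × 41.0626 × 42.2945 = $868.36 thousand.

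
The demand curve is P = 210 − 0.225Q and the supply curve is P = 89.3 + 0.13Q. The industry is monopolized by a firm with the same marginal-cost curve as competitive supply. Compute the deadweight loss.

3087.91

Competitive equilibrium: 210 − 0.225Q = 89.3 + 0.13Q → Q* = 340, P* = 133.5.
Marginal revenue: MR = 210 − 0.45Q. Set MR = MC: 210 − 0.45Q = 89.3 + 0.13Q → Q_m = 208.10345.
Price P_m = 210 − 0.225·208.10345 = 163.17672; MC(Q_m) = 89.3 + 0.13·208.10345 = 116.35345.
Competitive Q* = 340, so ΔQ = 131.89655; wedge = 163.17672 − 116.35345 = 46.82327.
Welfare loss = ½ × 131.89655 × 46.82327 = 3087.91.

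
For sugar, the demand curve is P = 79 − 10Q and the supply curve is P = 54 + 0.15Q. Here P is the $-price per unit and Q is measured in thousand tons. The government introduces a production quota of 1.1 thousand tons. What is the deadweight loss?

Competitive equilibrium: 79 − 10Q = 54 + 0.15Q → Q* = 2.4631, P* = 54.3695.
At Q = 1.1: demand price = 79 − 10·1.1 = 68; supply price = 54 + 0.15·1.1 = 54.165.
ΔQ = 2.4631 − 1.1 = 1.3631; wedge = 68 − 54.165 = 13.835.
Deadweight loss = ½ × 1.3631 × 13.835 = $9.43 thousand.

$9.43 thousand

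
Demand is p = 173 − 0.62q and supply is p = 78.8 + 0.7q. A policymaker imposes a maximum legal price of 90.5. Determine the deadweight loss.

Competitive equilibrium: 173 − 0.62q = 78.8 + 0.7q → q* = 71.3636, p* = 128.7545.
At the ceiling p = 90.5, quantity supplied = (90.5 − 78.8)/0.7 = 16.7143.
Willingness to pay at q' = 16.7143: 173 − 0.62·16.7143 = 162.6371.
Δq = 71.3636 − 16.7143 = 54.6493; wedge = 162.6371 − 90.5 = 72.1371.
The triangle = ½ × 54.6493 × 72.1371 = 1971.12.

1971.12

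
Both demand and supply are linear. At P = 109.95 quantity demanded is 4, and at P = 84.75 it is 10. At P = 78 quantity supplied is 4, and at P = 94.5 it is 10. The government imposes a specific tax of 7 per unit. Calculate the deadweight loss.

Demand slope = (84.75 − 109.95)/(10 − 4) = −4.2, so P = 126.75 − 4.2Q.
Supply slope = (94.5 − 78)/(10 − 4) = 2.75, so P = 67 + 2.75Q.
Competitive equilibrium: 126.75 − 4.2Q = 67 + 2.75Q → Q* = 8.5971, P* = 90.6421.
With the tax, the buyer price exceeds the seller price by 7: (126.75 − 4.2Q) − (67 + 2.75Q) = 7 → Q' = 7.5899.
ΔQ = 8.5971 − 7.5899 = 1.0072; the wedge equals the tax, 7.
Welfare loss = ½ × 1.0072 × 7 = 3.53.

3.53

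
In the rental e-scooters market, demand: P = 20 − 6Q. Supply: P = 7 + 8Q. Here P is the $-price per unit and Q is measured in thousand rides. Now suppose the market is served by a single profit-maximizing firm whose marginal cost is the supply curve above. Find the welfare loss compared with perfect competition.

$0.54 thousand

Competitive equilibrium: 20 − 6Q = 7 + 8Q → Q* = 0.9286, P* = 14.4286.
Marginal revenue: MR = 20 − 12Q. Set MR = MC: 20 − 12Q = 7 + 8Q → Q_m = 0.65.
Price P_m = 20 − 6·0.65 = 16.1; MC(Q_m) = 7 + 8·0.65 = 12.2.
Competitive Q* = 0.9286, so ΔQ = 0.2786; wedge = 16.1 − 12.2 = 3.9.
Welfare loss = ½ × 0.2786 × 3.9 = $0.54 thousand.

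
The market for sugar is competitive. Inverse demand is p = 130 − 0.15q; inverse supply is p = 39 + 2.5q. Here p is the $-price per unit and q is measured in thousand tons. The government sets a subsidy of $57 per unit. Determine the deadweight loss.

$613.02 thousand

Competitive equilibrium: 130 − 0.15q = 39 + 2.5q → q* = 34.3396, p* = 124.8491.
The subsidy lowers effective supply by 57: p = 2.5q − 18.
New quantity: 130 − 0.15q = 2.5q − 18 → q' = 55.8491.
Overproduction Δq = 55.8491 − 34.3396 = 21.5095; wedge = subsidy = 57.
Deadweight loss = ½ × 21.5095 × 57 = $613.02 thousand.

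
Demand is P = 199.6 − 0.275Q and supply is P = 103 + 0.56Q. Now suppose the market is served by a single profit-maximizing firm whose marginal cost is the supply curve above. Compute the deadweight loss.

342.97

Competitive equilibrium: 199.6 − 0.275Q = 103 + 0.56Q → Q* = 115.6886, P* = 167.7856.
Marginal revenue: MR = 199.6 − 0.55Q. Set MR = MC: 199.6 − 0.55Q = 103 + 0.56Q → Q_m = 87.027.
Price P_m = 199.6 − 0.275·87.027 = 175.6676; MC(Q_m) = 103 + 0.56·87.027 = 151.7351.
Competitive Q* = 115.6886, so ΔQ = 28.6616; wedge = 175.6676 − 151.7351 = 23.9325.
Deadweight loss = ½ × 28.6616 × 23.9325 = 342.97.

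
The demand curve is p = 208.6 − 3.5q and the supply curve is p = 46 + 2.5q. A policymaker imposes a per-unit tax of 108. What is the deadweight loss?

972

Competitive equilibrium: 208.6 − 3.5q = 46 + 2.5q → q* = 27.1, p* = 113.75.
With the tax, the buyer price exceeds the seller price by 108: (208.6 − 3.5q) − (46 + 2.5q) = 108 → q' = 9.1.
Δq = 27.1 − 9.1 = 18; the wedge equals the tax, 108.
Welfare loss = ½ × 18 × 108 = 972.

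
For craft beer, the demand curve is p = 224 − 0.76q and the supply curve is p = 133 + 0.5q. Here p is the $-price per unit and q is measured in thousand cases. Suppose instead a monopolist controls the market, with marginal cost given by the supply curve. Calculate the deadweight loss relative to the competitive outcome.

Competitive equilibrium: 224 − 0.76q = 133 + 0.5q → q* = 72.2222, p* = 169.1111.
Marginal revenue: MR = 224 − 1.52q. Set MR = MC: 224 − 1.52q = 133 + 0.5q → q_m = 45.0495.
Price p_m = 224 − 0.76·45.0495 = 189.7624; MC(q_m) = 133 + 0.5·45.0495 = 155.5248.
Competitive q* = 72.2222, so Δq = 27.1727; wedge = 189.7624 − 155.5248 = 34.2376.
Welfare loss = ½ × 27.1727 × 34.2376 = $465.16 thousand.

$465.16 thousand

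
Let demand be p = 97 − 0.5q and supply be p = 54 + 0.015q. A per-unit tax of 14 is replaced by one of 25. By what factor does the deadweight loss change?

3.189

Competitive equilibrium: 97 − 0.5q = 54 + 0.015q → q* = 83.4951, p* = 55.2524.
For a per-unit tax t: Δq = t/0.515, so DWL = ½·t·(t/0.515) = t²/1.03.
At t = 14: DWL = 190.291. At t = 25: DWL = 606.796.
Ratio = (25/14)² = 3.189.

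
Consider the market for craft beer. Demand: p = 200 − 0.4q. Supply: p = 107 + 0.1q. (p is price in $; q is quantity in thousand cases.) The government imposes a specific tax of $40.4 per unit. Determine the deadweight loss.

Competitive equilibrium: 200 − 0.4q = 107 + 0.1q → q* = 186, p* = 125.6.
With the tax, the buyer price exceeds the seller price by 40.4: (200 − 0.4q) − (107 + 0.1q) = 40.4 → q' = 105.2.
Δq = 186 − 105.2 = 80.8; the wedge equals the tax, 40.4.
Deadweight loss = ½ × 80.8 × 40.4 = $1632.16 thousand.

$1632.16 thousand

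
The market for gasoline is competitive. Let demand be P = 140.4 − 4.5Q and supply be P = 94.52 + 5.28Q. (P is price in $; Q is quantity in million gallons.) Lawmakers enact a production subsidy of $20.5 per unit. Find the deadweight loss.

$21.49 million

Competitive equilibrium: 140.4 − 4.5Q = 94.52 + 5.28Q → Q* = 4.6912, P* = 119.2896.
The subsidy lowers effective supply by 20.5: P = 74.02 + 5.28Q.
New quantity: 140.4 − 4.5Q = 74.02 + 5.28Q → Q' = 6.7873.
Overproduction ΔQ = 6.7873 − 4.6912 = 2.0961; wedge = subsidy = 20.5.
DWL = ½ × 2.0961 × 20.5 = $21.49 million.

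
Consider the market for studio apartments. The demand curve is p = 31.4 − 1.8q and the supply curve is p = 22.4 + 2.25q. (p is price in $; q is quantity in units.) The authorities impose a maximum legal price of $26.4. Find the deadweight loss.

$0.40

Competitive equilibrium: 31.4 − 1.8q = 22.4 + 2.25q → q* = 2.2222, p* = 27.4.
At the ceiling p = 26.4, quantity supplied = (26.4 − 22.4)/2.25 = 1.7778.
Willingness to pay at q' = 1.7778: 31.4 − 1.8·1.7778 = 28.2.
Δq = 2.2222 − 1.7778 = 0.4444; wedge = 28.2 − 26.4 = 1.8.
DWL = ½ × 0.4444 × 1.8 = $0.40.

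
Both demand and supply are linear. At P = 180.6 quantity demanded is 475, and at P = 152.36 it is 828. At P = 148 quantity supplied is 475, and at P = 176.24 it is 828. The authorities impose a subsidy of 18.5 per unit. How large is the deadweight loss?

Demand slope = (152.36 − 180.6)/(828 − 475) = −0.08, so P = 218.6 − 0.08Q.
Supply slope = (176.24 − 148)/(828 − 475) = 0.08, so P = 110 + 0.08Q.
Competitive equilibrium: 218.6 − 0.08Q = 110 + 0.08Q → Q* = 678.75, P* = 164.3.
The subsidy lowers effective supply by 18.5: P = 91.5 + 0.08Q.
New quantity: 218.6 − 0.08Q = 91.5 + 0.08Q → Q' = 794.375.
Overproduction ΔQ = 794.375 − 678.75 = 115.625; wedge = subsidy = 18.5.
DWL = ½ × 115.625 × 18.5 = 1069.53.

1069.53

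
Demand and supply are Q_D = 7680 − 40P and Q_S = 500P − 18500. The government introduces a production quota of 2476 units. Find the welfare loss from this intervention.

143890.18

In inverse form: demand P = 192 − 0.025Q, supply P = 37 + 0.002Q.
Competitive equilibrium: 192 − 0.025Q = 37 + 0.002Q → Q* = 5740.7407, P* = 48.4815.
At Q = 2476: demand price = 192 − 0.025·2476 = 130.1; supply price = 37 + 0.002·2476 = 41.952.
ΔQ = 5740.7407 − 2476 = 3264.7407; wedge = 130.1 − 41.952 = 88.148.
Deadweight loss = ½ × 3264.7407 × 88.148 = 143890.18.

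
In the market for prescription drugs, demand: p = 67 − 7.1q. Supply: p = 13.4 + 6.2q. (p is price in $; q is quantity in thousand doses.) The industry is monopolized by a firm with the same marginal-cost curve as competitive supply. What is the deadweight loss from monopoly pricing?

Competitive equilibrium: 67 − 7.1q = 13.4 + 6.2q → q* = 4.0301, p* = 38.3865.
Marginal revenue: MR = 67 − 14.2q. Set MR = MC: 67 − 14.2q = 13.4 + 6.2q → q_m = 2.6275.
Price p_m = 67 − 7.1·2.6275 = 48.3448; MC(q_m) = 13.4 + 6.2·2.6275 = 29.6905.
Competitive q* = 4.0301, so Δq = 1.4026; wedge = 48.3448 − 29.6905 = 18.6543.
Welfare loss = ½ × 1.4026 × 18.6543 = $13.08 thousand.

$13.08 thousand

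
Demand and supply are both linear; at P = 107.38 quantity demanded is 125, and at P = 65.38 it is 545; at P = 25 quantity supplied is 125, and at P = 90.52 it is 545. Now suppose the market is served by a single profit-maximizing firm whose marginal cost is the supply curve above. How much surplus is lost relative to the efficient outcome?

2016.18

Demand slope = (65.38 − 107.38)/(545 − 125) = −0.1, so P = 119.88 − 0.1Q.
Supply slope = (90.52 − 25)/(545 − 125) = 0.156, so P = 5.5 + 0.156Q.
Competitive equilibrium: 119.88 − 0.1Q = 5.5 + 0.156Q → Q* = 446.7969, P* = 75.2003.
Marginal revenue: MR = 119.88 − 0.2Q. Set MR = MC: 119.88 − 0.2Q = 5.5 + 0.156Q → Q_m = 321.2921.
Price P_m = 119.88 − 0.1·321.2921 = 87.7508; MC(Q_m) = 5.5 + 0.156·321.2921 = 55.6216.
Competitive Q* = 446.7969, so ΔQ = 125.5048; wedge = 87.7508 − 55.6216 = 32.1292.
DWL = ½ × 125.5048 × 32.1292 = 2016.18.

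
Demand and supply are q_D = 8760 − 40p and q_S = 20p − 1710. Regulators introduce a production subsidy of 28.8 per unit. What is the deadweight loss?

5529.60

In inverse form: demand p = 219 − 0.025q, supply p = 85.5 + 0.05q.
Competitive equilibrium: 219 − 0.025q = 85.5 + 0.05q → q* = 1780, p* = 174.5.
The subsidy lowers effective supply by 28.8: p = 56.7 + 0.05q.
New quantity: 219 − 0.025q = 56.7 + 0.05q → q' = 2164.
Overproduction Δq = 2164 − 1780 = 384; wedge = subsidy = 28.8.
Deadweight loss = ½ × 384 × 28.8 = 5529.60.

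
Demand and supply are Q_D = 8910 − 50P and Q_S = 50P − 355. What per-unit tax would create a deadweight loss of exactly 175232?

118.4

In inverse form: demand P = 178.2 − 0.02Q, supply P = 7.1 + 0.02Q.
Competitive equilibrium: 178.2 − 0.02Q = 7.1 + 0.02Q → Q* = 4277.5, P* = 92.65.
A tax t gives ΔQ = t/0.04 and wedge t, so DWL = t²/0.08.
t²/0.08 = 175232 → t² = 14018.56 → t = 118.4.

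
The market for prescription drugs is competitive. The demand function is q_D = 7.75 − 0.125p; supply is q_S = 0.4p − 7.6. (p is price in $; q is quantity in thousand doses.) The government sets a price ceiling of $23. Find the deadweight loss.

In inverse form: demand p = 62 − 8q, supply p = 19 + 2.5q.
Competitive equilibrium: 62 − 8q = 19 + 2.5q → q* = 4.0952, p* = 29.2381.
At the ceiling p = 23, quantity supplied = (23 − 19)/2.5 = 1.6.
Willingness to pay at q' = 1.6: 62 − 8·1.6 = 49.2.
Δq = 4.0952 − 1.6 = 2.4952; wedge = 49.2 − 23 = 26.2.
DWL = ½ × 2.4952 × 26.2 = $32.69 thousand.

$32.69 thousand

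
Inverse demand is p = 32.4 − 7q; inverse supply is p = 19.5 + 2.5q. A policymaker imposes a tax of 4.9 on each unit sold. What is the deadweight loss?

1.26

Competitive equilibrium: 32.4 − 7q = 19.5 + 2.5q → q* = 1.3579, p* = 22.8947.
With the tax, the buyer price exceeds the seller price by 4.9: (32.4 − 7q) − (19.5 + 2.5q) = 4.9 → q' = 0.8421.
Δq = 1.3579 − 0.8421 = 0.5158; the wedge equals the tax, 4.9.
Welfare loss = ½ × 0.5158 × 4.9 = 1.26.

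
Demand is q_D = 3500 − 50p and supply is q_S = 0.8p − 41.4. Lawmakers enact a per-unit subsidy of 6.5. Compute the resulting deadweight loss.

In inverse form: demand p = 70 − 0.02q, supply p = 51.75 + 1.25q.
Competitive equilibrium: 70 − 0.02q = 51.75 + 1.25q → q* = 14.3701, p* = 69.7126.
The subsidy lowers effective supply by 6.5: p = 45.25 + 1.25q.
New quantity: 70 − 0.02q = 45.25 + 1.25q → q' = 19.4882.
Overproduction Δq = 19.4882 − 14.3701 = 5.1181; wedge = subsidy = 6.5.
DWL = ½ × 5.1181 × 6.5 = 16.63.

16.63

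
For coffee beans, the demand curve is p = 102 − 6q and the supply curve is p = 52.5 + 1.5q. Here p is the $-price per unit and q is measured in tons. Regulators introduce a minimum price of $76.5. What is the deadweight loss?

$20.71

Competitive equilibrium: 102 − 6q = 52.5 + 1.5q → q* = 6.6, p* = 62.4.
At the floor p = 76.5, quantity demanded = (102 − 76.5)/6 = 4.25.
Sellers' marginal cost at q' = 4.25: 52.5 + 1.5·4.25 = 58.875.
Δq = 6.6 − 4.25 = 2.35; wedge = 76.5 − 58.875 = 17.625.
Deadweight loss = ½ × 2.35 × 17.625 = $20.71.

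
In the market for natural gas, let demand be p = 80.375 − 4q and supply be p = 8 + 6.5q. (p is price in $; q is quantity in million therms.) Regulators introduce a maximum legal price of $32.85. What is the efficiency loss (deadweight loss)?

Competitive equilibrium: 80.375 − 4q = 8 + 6.5q → q* = 6.8929, p* = 52.8036.
At the ceiling p = 32.85, quantity supplied = (32.85 − 8)/6.5 = 3.8231.
Willingness to pay at q' = 3.8231: 80.375 − 4·3.8231 = 65.0826.
Δq = 6.8929 − 3.8231 = 3.0698; wedge = 65.0826 − 32.85 = 32.2326.
Deadweight loss = ½ × 3.0698 × 32.2326 = $49.47 million.

$49.47 million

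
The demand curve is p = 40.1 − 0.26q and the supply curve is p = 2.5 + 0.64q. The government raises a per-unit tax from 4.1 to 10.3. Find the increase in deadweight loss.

49.60

Competitive equilibrium: 40.1 − 0.26q = 2.5 + 0.64q → q* = 41.7778, p* = 29.2378.
For a per-unit tax t: Δq = t/0.9, so DWL = ½·t·(t/0.9) = t²/1.8.
At t = 4.1: DWL = 9.339. At t = 10.3: DWL = 58.939.
Increase = 58.939 − 9.339 = 49.60.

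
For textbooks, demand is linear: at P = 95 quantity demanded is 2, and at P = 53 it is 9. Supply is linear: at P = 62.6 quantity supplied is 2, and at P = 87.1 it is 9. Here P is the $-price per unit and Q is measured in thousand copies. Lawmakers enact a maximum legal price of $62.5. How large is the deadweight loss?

Demand slope = (53 − 95)/(9 − 2) = −6, so P = 107 − 6Q.
Supply slope = (87.1 − 62.6)/(9 − 2) = 3.5, so P = 55.6 + 3.5Q.
Competitive equilibrium: 107 − 6Q = 55.6 + 3.5Q → Q* = 5.4105, P* = 74.5368.
At the ceiling P = 62.5, quantity supplied = (62.5 − 55.6)/3.5 = 1.9714.
Willingness to pay at Q' = 1.9714: 107 − 6·1.9714 = 95.1716.
ΔQ = 5.4105 − 1.9714 = 3.4391; wedge = 95.1716 − 62.5 = 32.6716.
The triangle = ½ × 3.4391 × 32.6716 = $56.18 thousand.

$56.18 thousand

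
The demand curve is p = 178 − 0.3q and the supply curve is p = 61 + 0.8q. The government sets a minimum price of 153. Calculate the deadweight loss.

291.72

Competitive equilibrium: 178 − 0.3q = 61 + 0.8q → q* = 106.3636, p* = 146.0909.
At the floor p = 153, quantity demanded = (178 − 153)/0.3 = 83.3333.
Sellers' marginal cost at q' = 83.3333: 61 + 0.8·83.3333 = 127.6666.
Δq = 106.3636 − 83.3333 = 23.0303; wedge = 153 − 127.6666 = 25.3334.
Welfare loss = ½ × 23.0303 × 25.3334 = 291.72.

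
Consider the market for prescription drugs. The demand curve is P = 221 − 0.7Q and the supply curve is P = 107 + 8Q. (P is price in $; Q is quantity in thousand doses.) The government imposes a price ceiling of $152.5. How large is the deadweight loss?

$239.23 thousand

Competitive equilibrium: 221 − 0.7Q = 107 + 8Q → Q* = 13.1034, P* = 211.8276.
At the ceiling P = 152.5, quantity supplied = (152.5 − 107)/8 = 5.6875.
Willingness to pay at Q' = 5.6875: 221 − 0.7·5.6875 = 217.0188.
ΔQ = 13.1034 − 5.6875 = 7.4159; wedge = 217.0188 − 152.5 = 64.5188.
The triangle = ½ × 7.4159 × 64.5188 = $239.23 thousand.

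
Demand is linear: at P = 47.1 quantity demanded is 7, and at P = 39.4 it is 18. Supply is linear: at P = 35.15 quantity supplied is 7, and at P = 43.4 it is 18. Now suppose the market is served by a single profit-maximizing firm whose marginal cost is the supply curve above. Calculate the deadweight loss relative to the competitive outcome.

17.85

Demand slope = (39.4 − 47.1)/(18 − 7) = −0.7, so P = 52 − 0.7Q.
Supply slope = (43.4 − 35.15)/(18 − 7) = 0.75, so P = 29.9 + 0.75Q.
Competitive equilibrium: 52 − 0.7Q = 29.9 + 0.75Q → Q* = 15.2414, P* = 41.331.
Marginal revenue: MR = 52 − 1.4Q. Set MR = MC: 52 − 1.4Q = 29.9 + 0.75Q → Q_m = 10.2791.
Price P_m = 52 − 0.7·10.2791 = 44.8046; MC(Q_m) = 29.9 + 0.75·10.2791 = 37.6093.
Competitive Q* = 15.2414, so ΔQ = 4.9623; wedge = 44.8046 − 37.6093 = 7.1953.
DWL = ½ × 4.9623 × 7.1953 = 17.85.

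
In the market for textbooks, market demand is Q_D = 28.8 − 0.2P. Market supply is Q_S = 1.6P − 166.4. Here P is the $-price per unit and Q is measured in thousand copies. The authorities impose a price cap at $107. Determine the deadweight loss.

In inverse form: demand P = 144 − 5Q, supply P = 104 + 0.625Q.
Competitive equilibrium: 144 − 5Q = 104 + 0.625Q → Q* = 7.1111, P* = 108.4444.
At the ceiling P = 107, quantity supplied = (107 − 104)/0.625 = 4.8.
Willingness to pay at Q' = 4.8: 144 − 5·4.8 = 120.
ΔQ = 7.1111 − 4.8 = 2.3111; wedge = 120 − 107 = 13.
DWL = ½ × 2.3111 × 13 = $15.02 thousand.

$15.02 thousand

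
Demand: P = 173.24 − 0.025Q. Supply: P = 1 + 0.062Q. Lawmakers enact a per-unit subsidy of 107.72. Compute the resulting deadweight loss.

Competitive equilibrium: 173.24 − 0.025Q = 1 + 0.062Q → Q* = 1979.7701, P* = 123.7457.
The subsidy lowers effective supply by 107.72: P = 0.062Q − 106.72.
New quantity: 173.24 − 0.025Q = 0.062Q − 106.72 → Q' = 3217.931.
Overproduction ΔQ = 3217.931 − 1979.7701 = 1238.1609; wedge = subsidy = 107.72.
The triangle = ½ × 1238.1609 × 107.72 = 66687.35.

66687.35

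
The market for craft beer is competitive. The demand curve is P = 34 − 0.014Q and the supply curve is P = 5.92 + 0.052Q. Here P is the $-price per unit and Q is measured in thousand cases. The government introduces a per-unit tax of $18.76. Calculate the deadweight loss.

$2666.19 thousand

Competitive equilibrium: 34 − 0.014Q = 5.92 + 0.052Q → Q* = 425.4545, P* = 28.0436.
With the tax, the buyer price exceeds the seller price by 18.76: (34 − 0.014Q) − (5.92 + 0.052Q) = 18.76 → Q' = 141.2121.
ΔQ = 425.4545 − 141.2121 = 284.2424; the wedge equals the tax, 18.76.
The triangle = ½ × 284.2424 × 18.76 = $2666.19 thousand.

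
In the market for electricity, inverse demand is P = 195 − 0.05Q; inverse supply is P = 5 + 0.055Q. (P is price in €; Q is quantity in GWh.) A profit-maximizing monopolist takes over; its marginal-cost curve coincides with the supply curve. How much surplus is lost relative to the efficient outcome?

Competitive equilibrium: 195 − 0.05Q = 5 + 0.055Q → Q* = 1809.52381, P* = 104.52381.
Marginal revenue: MR = 195 − 0.1Q. Set MR = MC: 195 − 0.1Q = 5 + 0.055Q → Q_m = 1225.80645.
Price P_m = 195 − 0.05·1225.80645 = 133.70968; MC(Q_m) = 5 + 0.055·1225.80645 = 72.41935.
Competitive Q* = 1809.52381, so ΔQ = 583.71736; wedge = 133.70968 − 72.41935 = 61.29033.
Deadweight loss = ½ × 583.71736 × 61.29033 = €17888.11.

€17888.11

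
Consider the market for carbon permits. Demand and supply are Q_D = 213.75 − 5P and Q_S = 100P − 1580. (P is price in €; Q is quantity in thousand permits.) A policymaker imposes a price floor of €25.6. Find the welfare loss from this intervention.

€190.40 thousand

In inverse form: demand P = 42.75 − 0.2Q, supply P = 15.8 + 0.01Q.
Competitive equilibrium: 42.75 − 0.2Q = 15.8 + 0.01Q → Q* = 128.3333, P* = 17.0833.
At the floor P = 25.6, quantity demanded = (42.75 − 25.6)/0.2 = 85.75.
Sellers' marginal cost at Q' = 85.75: 15.8 + 0.01·85.75 = 16.6575.
ΔQ = 128.3333 − 85.75 = 42.5833; wedge = 25.6 − 16.6575 = 8.9425.
Welfare loss = ½ × 42.5833 × 8.9425 = €190.40 thousand.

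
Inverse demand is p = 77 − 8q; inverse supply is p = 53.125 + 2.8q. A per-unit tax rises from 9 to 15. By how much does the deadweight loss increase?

6.67

Competitive equilibrium: 77 − 8q = 53.125 + 2.8q → q* = 2.2106, p* = 59.3148.
For a per-unit tax t: Δq = t/10.8, so DWL = ½·t·(t/10.8) = t²/21.6.
At t = 9: DWL = 3.75. At t = 15: DWL = 10.417.
Increase = 10.417 − 3.75 = 6.67.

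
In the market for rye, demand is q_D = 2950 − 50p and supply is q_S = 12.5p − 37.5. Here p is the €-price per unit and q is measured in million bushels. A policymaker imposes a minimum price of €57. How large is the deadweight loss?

€10580 million

In inverse form: demand p = 59 − 0.02q, supply p = 3 + 0.08q.
Competitive equilibrium: 59 − 0.02q = 3 + 0.08q → q* = 560, p* = 47.8.
At the floor p = 57, quantity demanded = (59 − 57)/0.02 = 100.
Sellers' marginal cost at q' = 100: 3 + 0.08·100 = 11.
Δq = 560 − 100 = 460; wedge = 57 − 11 = 46.
Welfare loss = ½ × 460 × 46 = €10580 million.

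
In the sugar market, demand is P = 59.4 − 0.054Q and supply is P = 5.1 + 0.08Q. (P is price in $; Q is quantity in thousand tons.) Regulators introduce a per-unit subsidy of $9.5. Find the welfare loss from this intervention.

Competitive equilibrium: 59.4 − 0.054Q = 5.1 + 0.08Q → Q* = 405.2239, P* = 37.5179.
The subsidy lowers effective supply by 9.5: P = 0.08Q − 4.4.
New quantity: 59.4 − 0.054Q = 0.08Q − 4.4 → Q' = 476.1194.
Overproduction ΔQ = 476.1194 − 405.2239 = 70.8955; wedge = subsidy = 9.5.
The triangle = ½ × 70.8955 × 9.5 = $336.75 thousand.

$336.75 thousand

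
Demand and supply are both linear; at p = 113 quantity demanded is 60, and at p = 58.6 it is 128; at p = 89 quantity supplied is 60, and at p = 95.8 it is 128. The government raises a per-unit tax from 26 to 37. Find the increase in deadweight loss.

Demand slope = (58.6 − 113)/(128 − 60) = −0.8, so p = 161 − 0.8q.
Supply slope = (95.8 − 89)/(128 − 60) = 0.1, so p = 83 + 0.1q.
Competitive equilibrium: 161 − 0.8q = 83 + 0.1q → q* = 86.6667, p* = 91.6667.
For a per-unit tax t: Δq = t/0.9, so DWL = ½·t·(t/0.9) = t²/1.8.
At t = 26: DWL = 375.556. At t = 37: DWL = 760.556.
Increase = 760.556 − 375.556 = 385.

385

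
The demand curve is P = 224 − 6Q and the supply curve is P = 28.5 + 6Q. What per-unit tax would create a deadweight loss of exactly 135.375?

Competitive equilibrium: 224 − 6Q = 28.5 + 6Q → Q* = 16.2917, P* = 126.25.
A tax t gives ΔQ = t/12 and wedge t, so DWL = t²/24.
t²/24 = 135.375 → t² = 3249 → t = 57.

57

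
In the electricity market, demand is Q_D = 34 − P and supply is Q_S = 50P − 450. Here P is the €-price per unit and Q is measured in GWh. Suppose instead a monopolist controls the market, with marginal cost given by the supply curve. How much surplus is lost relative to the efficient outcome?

€75.08

In inverse form: demand P = 34 − Q, supply P = 9 + 0.02Q.
Competitive equilibrium: 34 − Q = 9 + 0.02Q → Q* = 24.5098, P* = 9.4902.
Marginal revenue: MR = 34 − 2Q. Set MR = MC: 34 − 2Q = 9 + 0.02Q → Q_m = 12.3762.
Price P_m = 34 − 1·12.3762 = 21.6238; MC(Q_m) = 9 + 0.02·12.3762 = 9.2475.
Competitive Q* = 24.5098, so ΔQ = 12.1336; wedge = 21.6238 − 9.2475 = 12.3763.
Welfare loss = ½ × 12.1336 × 12.3763 = €75.08.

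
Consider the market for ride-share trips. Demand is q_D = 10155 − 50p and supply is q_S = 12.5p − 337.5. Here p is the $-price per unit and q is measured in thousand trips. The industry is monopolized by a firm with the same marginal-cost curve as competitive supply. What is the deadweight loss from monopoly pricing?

In inverse form: demand p = 203.1 − 0.02q, supply p = 27 + 0.08q.
Competitive equilibrium: 203.1 − 0.02q = 27 + 0.08q → q* = 1761, p* = 167.88.
Marginal revenue: MR = 203.1 − 0.04q. Set MR = MC: 203.1 − 0.04q = 27 + 0.08q → q_m = 1467.5.
Price p_m = 203.1 − 0.02·1467.5 = 173.75; MC(q_m) = 27 + 0.08·1467.5 = 144.4.
Competitive q* = 1761, so Δq = 293.5; wedge = 173.75 − 144.4 = 29.35.
Welfare loss = ½ × 293.5 × 29.35 = $4307.11 thousand.

$4307.11 thousand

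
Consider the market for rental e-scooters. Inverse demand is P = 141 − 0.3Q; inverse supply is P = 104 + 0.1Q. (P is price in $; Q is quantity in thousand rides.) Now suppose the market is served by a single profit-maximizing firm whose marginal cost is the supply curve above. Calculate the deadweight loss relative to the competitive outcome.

Competitive equilibrium: 141 − 0.3Q = 104 + 0.1Q → Q* = 92.5, P* = 113.25.
Marginal revenue: MR = 141 − 0.6Q. Set MR = MC: 141 − 0.6Q = 104 + 0.1Q → Q_m = 52.8571.
Price P_m = 141 − 0.3·52.8571 = 125.1429; MC(Q_m) = 104 + 0.1·52.8571 = 109.2857.
Competitive Q* = 92.5, so ΔQ = 39.6429; wedge = 125.1429 − 109.2857 = 15.8572.
Welfare loss = ½ × 39.6429 × 15.8572 = $314.31 thousand.

$314.31 thousand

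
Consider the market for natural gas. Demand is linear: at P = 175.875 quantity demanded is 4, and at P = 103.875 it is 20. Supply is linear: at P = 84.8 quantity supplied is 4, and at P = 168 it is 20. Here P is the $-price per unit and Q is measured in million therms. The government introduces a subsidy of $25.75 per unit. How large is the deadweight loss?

$34.18 million

Demand slope = (103.875 − 175.875)/(20 − 4) = −4.5, so P = 193.875 − 4.5Q.
Supply slope = (168 − 84.8)/(20 − 4) = 5.2, so P = 64 + 5.2Q.
Competitive equilibrium: 193.875 − 4.5Q = 64 + 5.2Q → Q* = 13.3892, P* = 133.6237.
The subsidy lowers effective supply by 25.75: P = 38.25 + 5.2Q.
New quantity: 193.875 − 4.5Q = 38.25 + 5.2Q → Q' = 16.0438.
Overproduction ΔQ = 16.0438 − 13.3892 = 2.6546; wedge = subsidy = 25.75.
Deadweight loss = ½ × 2.6546 × 25.75 = $34.18 million.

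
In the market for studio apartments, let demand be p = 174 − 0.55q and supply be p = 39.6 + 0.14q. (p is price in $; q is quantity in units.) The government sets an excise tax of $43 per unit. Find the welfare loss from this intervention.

$1339.86

Competitive equilibrium: 174 − 0.55q = 39.6 + 0.14q → q* = 194.78261, p* = 66.86957.
With the tax, the buyer price exceeds the seller price by 43: (174 − 0.55q) − (39.6 + 0.14q) = 43 → q' = 132.46377.
Δq = 194.78261 − 132.46377 = 62.31884; the wedge equals the tax, 43.
Deadweight loss = ½ × 62.31884 × 43 = $1339.86.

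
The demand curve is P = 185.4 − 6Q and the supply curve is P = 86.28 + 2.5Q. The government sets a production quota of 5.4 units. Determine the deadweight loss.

Competitive equilibrium: 185.4 − 6Q = 86.28 + 2.5Q → Q* = 11.6612, P* = 115.4329.
At Q = 5.4: demand price = 185.4 − 6·5.4 = 153; supply price = 86.28 + 2.5·5.4 = 99.78.
ΔQ = 11.6612 − 5.4 = 6.2612; wedge = 153 − 99.78 = 53.22.
Deadweight loss = ½ × 6.2612 × 53.22 = 166.61.

166.61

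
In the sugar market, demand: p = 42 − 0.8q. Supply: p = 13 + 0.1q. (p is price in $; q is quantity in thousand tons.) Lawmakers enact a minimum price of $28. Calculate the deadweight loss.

Competitive equilibrium: 42 − 0.8q = 13 + 0.1q → q* = 32.2222, p* = 16.2222.
At the floor p = 28, quantity demanded = (42 − 28)/0.8 = 17.5.
Sellers' marginal cost at q' = 17.5: 13 + 0.1·17.5 = 14.75.
Δq = 32.2222 − 17.5 = 14.7222; wedge = 28 − 14.75 = 13.25.
DWL = ½ × 14.7222 × 13.25 = $97.53 thousand.

$97.53 thousand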